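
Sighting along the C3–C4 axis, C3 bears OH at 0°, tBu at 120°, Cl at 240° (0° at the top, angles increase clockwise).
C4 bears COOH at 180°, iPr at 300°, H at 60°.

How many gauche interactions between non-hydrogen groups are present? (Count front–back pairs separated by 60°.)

Non-H gauche pairs: OH(0°)/iPr(300°); tBu(120°)/COOH(180°); Cl(240°)/COOH(180°); Cl(240°)/iPr(300°) — 4 interactions.

4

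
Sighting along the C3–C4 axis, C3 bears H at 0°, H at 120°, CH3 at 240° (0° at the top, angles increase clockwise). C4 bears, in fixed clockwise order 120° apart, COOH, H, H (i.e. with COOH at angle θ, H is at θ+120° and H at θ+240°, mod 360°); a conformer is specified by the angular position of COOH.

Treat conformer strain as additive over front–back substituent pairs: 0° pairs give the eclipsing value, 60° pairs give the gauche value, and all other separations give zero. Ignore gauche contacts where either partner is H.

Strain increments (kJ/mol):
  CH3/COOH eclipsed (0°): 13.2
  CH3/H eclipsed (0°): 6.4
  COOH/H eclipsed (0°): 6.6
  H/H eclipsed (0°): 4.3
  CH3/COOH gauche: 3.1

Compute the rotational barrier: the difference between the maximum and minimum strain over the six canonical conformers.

21.8 kJ/mol

COOH at 0° (eclipsed): H–COOH eclipsed, H–H eclipsed, CH3–H eclipsed; 6.6 + 4.3 + 6.4 = 17.3 kJ/mol.
COOH at 60° (staggered): no non-H gauche contacts → 0.0 kJ/mol.
COOH at 120° (eclipsed): H–H eclipsed, H–COOH eclipsed, CH3–H eclipsed; 4.3 + 6.6 + 6.4 = 17.3 kJ/mol.
COOH at 180° (staggered): CH3–COOH gauche; 3.1 = 3.1 kJ/mol.
COOH at 240° (eclipsed): H–H eclipsed, H–H eclipsed, CH3–COOH eclipsed; 4.3 + 4.3 + 13.2 = 21.8 kJ/mol.
COOH at 300° (staggered): CH3–COOH gauche; 3.1 = 3.1 kJ/mol.
Max at 240° (21.8 kJ/mol), min at 60° (0.0 kJ/mol); barrier = 21.8 kJ/mol.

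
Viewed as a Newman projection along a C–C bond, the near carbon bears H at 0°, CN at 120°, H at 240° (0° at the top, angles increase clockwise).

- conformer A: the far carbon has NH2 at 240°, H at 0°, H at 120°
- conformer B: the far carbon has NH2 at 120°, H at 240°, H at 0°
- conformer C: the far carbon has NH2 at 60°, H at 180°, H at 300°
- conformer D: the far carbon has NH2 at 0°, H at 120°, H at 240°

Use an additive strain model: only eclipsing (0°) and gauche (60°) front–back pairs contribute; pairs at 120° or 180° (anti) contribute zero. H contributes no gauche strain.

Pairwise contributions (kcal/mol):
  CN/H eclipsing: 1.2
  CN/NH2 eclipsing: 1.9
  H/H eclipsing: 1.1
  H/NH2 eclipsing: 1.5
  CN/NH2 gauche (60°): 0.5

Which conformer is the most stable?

C

A (eclipsed): H(0°)/H(0°) eclipsed 1.1; CN(120°)/H(120°) eclipsed 1.2; H(240°)/NH2(240°) eclipsed 1.5 → 3.8 kcal/mol.
B (eclipsed): H(0°)/H(0°) eclipsed 1.1; CN(120°)/NH2(120°) eclipsed 1.9; H(240°)/H(240°) eclipsed 1.1 → 4.1 kcal/mol.
C (staggered): CN(120°)/NH2(60°) gauche 0.5 → 0.5 kcal/mol.
D (eclipsed): H(0°)/NH2(0°) eclipsed 1.5; CN(120°)/H(120°) eclipsed 1.2; H(240°)/H(240°) eclipsed 1.1 → 3.8 kcal/mol.
C has the lowest total (0.5 kcal/mol).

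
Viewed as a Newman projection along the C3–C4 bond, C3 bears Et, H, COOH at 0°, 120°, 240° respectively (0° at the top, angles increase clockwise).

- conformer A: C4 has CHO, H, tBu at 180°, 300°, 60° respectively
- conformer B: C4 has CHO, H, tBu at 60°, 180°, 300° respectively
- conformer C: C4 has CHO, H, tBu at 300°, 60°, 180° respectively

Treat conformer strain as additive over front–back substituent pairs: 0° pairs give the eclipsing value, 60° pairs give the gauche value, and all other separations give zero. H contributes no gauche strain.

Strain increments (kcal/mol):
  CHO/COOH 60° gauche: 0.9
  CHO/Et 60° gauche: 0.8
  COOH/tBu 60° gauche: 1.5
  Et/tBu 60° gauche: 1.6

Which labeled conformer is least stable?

B

A (staggered): Et–tBu gauche, COOH–CHO gauche; 1.6 + 0.9 = 2.5 kcal/mol.
B (staggered): Et–CHO gauche, Et–tBu gauche, COOH–tBu gauche; 0.8 + 1.6 + 1.5 = 3.9 kcal/mol.
C (staggered): Et–CHO gauche, COOH–CHO gauche, COOH–tBu gauche; 0.8 + 0.9 + 1.5 = 3.2 kcal/mol.
B has the highest total (3.9 kcal/mol).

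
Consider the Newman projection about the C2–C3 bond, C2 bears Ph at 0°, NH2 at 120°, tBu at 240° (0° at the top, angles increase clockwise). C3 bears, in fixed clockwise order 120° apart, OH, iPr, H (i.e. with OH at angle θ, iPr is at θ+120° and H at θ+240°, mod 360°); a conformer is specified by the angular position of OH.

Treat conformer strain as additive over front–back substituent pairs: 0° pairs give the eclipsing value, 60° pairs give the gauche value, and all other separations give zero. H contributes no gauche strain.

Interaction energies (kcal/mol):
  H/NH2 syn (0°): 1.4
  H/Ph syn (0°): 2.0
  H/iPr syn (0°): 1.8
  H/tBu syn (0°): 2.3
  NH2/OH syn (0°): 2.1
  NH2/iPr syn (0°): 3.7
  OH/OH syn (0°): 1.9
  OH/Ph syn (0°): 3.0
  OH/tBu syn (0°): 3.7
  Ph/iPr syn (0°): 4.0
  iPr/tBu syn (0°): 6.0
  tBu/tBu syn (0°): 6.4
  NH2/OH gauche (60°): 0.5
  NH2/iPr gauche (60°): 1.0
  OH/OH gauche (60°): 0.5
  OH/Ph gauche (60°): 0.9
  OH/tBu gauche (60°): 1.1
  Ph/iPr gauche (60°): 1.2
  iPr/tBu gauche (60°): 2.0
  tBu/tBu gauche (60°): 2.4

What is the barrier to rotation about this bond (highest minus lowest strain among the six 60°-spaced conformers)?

5.9 kcal/mol

OH at 0° (eclipsed): Ph–OH eclipsed, NH2–iPr eclipsed, tBu–H eclipsed; 3.0 + 3.7 + 2.3 = 9.0 kcal/mol.
OH at 60° (staggered): Ph–OH gauche, NH2–OH gauche, NH2–iPr gauche, tBu–iPr gauche; 0.9 + 0.5 + 1.0 + 2.0 = 4.4 kcal/mol.
OH at 120° (eclipsed): Ph–H eclipsed, NH2–OH eclipsed, tBu–iPr eclipsed; 2.0 + 2.1 + 6.0 = 10.1 kcal/mol.
OH at 180° (staggered): Ph–iPr gauche, NH2–OH gauche, tBu–OH gauche, tBu–iPr gauche; 1.2 + 0.5 + 1.1 + 2.0 = 4.8 kcal/mol.
OH at 240° (eclipsed): Ph–iPr eclipsed, NH2–H eclipsed, tBu–OH eclipsed; 4.0 + 1.4 + 3.7 = 9.1 kcal/mol.
OH at 300° (staggered): Ph–OH gauche, Ph–iPr gauche, NH2–iPr gauche, tBu–OH gauche; 0.9 + 1.2 + 1.0 + 1.1 = 4.2 kcal/mol.
Max at 120° (10.1 kcal/mol), min at 300° (4.2 kcal/mol); barrier = 5.9 kcal/mol.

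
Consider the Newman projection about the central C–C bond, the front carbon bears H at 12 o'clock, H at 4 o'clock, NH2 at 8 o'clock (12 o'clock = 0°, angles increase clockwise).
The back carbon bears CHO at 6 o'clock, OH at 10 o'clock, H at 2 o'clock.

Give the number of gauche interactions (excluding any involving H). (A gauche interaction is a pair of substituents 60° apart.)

Non-H gauche pairs: NH2(240°)/CHO(180°); NH2(240°)/OH(300°) — 2 interactions.

2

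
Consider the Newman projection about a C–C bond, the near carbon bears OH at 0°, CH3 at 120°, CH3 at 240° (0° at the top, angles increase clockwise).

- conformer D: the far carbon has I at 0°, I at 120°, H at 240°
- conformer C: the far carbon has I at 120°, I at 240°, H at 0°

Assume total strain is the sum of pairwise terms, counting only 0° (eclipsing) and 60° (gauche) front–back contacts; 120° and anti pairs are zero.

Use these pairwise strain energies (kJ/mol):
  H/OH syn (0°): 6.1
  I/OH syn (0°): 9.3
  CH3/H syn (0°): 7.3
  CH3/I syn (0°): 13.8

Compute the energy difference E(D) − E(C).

-3.3 kJ/mol

D (eclipsed): OH(0°)/I(0°) eclipsed 9.3; CH3(120°)/I(120°) eclipsed 13.8; CH3(240°)/H(240°) eclipsed 7.3 → 30.4 kJ/mol.
C (eclipsed): OH(0°)/H(0°) eclipsed 6.1; CH3(120°)/I(120°) eclipsed 13.8; CH3(240°)/I(240°) eclipsed 13.8 → 33.7 kJ/mol.
E(D) − E(C) = 30.4 − 33.7 = -3.3 kJ/mol.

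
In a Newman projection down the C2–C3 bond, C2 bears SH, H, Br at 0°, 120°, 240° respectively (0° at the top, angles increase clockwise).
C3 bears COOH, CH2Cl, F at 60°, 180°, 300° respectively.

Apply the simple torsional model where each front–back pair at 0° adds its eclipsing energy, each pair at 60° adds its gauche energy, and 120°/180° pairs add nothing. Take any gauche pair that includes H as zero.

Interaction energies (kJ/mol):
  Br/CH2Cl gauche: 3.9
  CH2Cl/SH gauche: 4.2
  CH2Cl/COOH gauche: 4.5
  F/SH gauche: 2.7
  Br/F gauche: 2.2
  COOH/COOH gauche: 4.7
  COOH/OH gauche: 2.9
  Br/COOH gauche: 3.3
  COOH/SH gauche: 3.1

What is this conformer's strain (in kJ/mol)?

This conformer (staggered): SH(0°)/COOH(60°) gauche 3.1; SH(0°)/F(300°) gauche 2.7; Br(240°)/CH2Cl(180°) gauche 3.9; Br(240°)/F(300°) gauche 2.2 → 11.9 kJ/mol.

11.9 kJ/mol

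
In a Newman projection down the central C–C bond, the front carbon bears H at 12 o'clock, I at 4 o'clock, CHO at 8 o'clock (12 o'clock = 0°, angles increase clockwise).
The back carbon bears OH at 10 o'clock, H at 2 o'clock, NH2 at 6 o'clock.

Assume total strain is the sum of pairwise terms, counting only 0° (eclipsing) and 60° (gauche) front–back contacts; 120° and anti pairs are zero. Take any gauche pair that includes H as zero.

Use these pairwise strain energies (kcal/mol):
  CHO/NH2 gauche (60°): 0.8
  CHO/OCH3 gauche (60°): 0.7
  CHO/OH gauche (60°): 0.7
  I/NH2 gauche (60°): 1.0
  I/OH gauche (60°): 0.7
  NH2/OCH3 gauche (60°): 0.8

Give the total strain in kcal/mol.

2.5 kcal/mol

This conformer (staggered): I–NH2 gauche, CHO–OH gauche, CHO–NH2 gauche; 1.0 + 0.7 + 0.8 = 2.5 kcal/mol.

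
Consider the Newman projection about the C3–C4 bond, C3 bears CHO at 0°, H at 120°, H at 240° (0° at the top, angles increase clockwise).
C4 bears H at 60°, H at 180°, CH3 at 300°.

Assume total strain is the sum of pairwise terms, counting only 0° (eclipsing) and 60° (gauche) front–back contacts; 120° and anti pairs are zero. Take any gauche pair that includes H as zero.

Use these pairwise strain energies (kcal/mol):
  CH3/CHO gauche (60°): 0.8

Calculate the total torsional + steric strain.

0.8 kcal/mol

This conformer (staggered): CHO–CH3 gauche; 0.8 = 0.8 kcal/mol.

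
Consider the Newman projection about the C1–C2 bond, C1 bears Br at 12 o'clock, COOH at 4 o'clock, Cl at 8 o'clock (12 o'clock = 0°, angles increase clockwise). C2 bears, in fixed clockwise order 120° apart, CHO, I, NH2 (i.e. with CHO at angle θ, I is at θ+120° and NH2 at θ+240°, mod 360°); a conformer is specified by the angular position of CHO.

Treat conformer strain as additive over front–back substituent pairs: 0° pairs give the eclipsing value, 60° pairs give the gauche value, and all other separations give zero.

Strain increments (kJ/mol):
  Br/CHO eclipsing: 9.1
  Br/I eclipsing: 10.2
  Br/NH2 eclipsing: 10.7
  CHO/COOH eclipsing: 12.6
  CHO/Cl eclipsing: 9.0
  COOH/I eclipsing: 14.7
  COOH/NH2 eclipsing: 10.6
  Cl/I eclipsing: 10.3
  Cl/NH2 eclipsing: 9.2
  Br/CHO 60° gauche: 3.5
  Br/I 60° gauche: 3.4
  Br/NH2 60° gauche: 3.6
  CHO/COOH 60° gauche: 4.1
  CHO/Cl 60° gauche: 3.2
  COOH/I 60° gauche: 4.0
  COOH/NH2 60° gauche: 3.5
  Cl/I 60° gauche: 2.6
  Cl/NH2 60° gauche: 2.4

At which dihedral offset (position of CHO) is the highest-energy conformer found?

CHO at 0° (eclipsed): Br(0°)/CHO(0°) eclipsed 9.1; COOH(120°)/I(120°) eclipsed 14.7; Cl(240°)/NH2(240°) eclipsed 9.2 → 33.0 kJ/mol.
CHO at 60° (staggered): Br(0°)/CHO(60°) gauche 3.5; Br(0°)/NH2(300°) gauche 3.6; COOH(120°)/CHO(60°) gauche 4.1; COOH(120°)/I(180°) gauche 4.0; Cl(240°)/I(180°) gauche 2.6; Cl(240°)/NH2(300°) gauche 2.4 → 20.2 kJ/mol.
CHO at 120° (eclipsed): Br(0°)/NH2(0°) eclipsed 10.7; COOH(120°)/CHO(120°) eclipsed 12.6; Cl(240°)/I(240°) eclipsed 10.3 → 33.6 kJ/mol.
CHO at 180° (staggered): Br(0°)/I(300°) gauche 3.4; Br(0°)/NH2(60°) gauche 3.6; COOH(120°)/CHO(180°) gauche 4.1; COOH(120°)/NH2(60°) gauche 3.5; Cl(240°)/CHO(180°) gauche 3.2; Cl(240°)/I(300°) gauche 2.6 → 20.4 kJ/mol.
CHO at 240° (eclipsed): Br(0°)/I(0°) eclipsed 10.2; COOH(120°)/NH2(120°) eclipsed 10.6; Cl(240°)/CHO(240°) eclipsed 9.0 → 29.8 kJ/mol.
CHO at 300° (staggered): Br(0°)/CHO(300°) gauche 3.5; Br(0°)/I(60°) gauche 3.4; COOH(120°)/I(60°) gauche 4.0; COOH(120°)/NH2(180°) gauche 3.5; Cl(240°)/CHO(300°) gauche 3.2; Cl(240°)/NH2(180°) gauche 2.4 → 20.0 kJ/mol.
The maximum (33.6 kJ/mol) occurs with CHO at 120°.

120°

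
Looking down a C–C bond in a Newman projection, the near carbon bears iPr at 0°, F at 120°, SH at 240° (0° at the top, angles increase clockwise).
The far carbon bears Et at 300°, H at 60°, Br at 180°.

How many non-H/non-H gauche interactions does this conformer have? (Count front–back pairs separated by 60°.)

Non-H gauche pairs: iPr(0°)/Et(300°); F(120°)/Br(180°); SH(240°)/Et(300°); SH(240°)/Br(180°) — 4 interactions.

4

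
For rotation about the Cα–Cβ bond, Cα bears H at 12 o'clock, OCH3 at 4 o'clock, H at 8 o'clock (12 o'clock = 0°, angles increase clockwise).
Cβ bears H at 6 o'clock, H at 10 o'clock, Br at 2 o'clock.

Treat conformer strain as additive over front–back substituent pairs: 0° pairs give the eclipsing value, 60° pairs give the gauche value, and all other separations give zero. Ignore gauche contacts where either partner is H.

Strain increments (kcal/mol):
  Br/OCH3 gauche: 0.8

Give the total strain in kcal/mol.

0.8 kcal/mol

This conformer (staggered): OCH3–Br gauche; 0.8 = 0.8 kcal/mol.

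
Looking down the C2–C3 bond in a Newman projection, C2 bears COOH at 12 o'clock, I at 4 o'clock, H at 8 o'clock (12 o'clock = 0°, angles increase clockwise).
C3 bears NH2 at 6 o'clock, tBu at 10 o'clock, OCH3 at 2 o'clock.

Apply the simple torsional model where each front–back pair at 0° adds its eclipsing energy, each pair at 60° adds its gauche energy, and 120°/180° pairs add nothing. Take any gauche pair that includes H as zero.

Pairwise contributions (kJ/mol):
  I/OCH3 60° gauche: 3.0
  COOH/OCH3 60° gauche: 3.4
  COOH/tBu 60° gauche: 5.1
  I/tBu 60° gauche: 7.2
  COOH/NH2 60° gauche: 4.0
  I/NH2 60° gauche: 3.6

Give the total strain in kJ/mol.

15.1 kJ/mol

This conformer (staggered): COOH–tBu gauche, COOH–OCH3 gauche, I–NH2 gauche, I–OCH3 gauche; 5.1 + 3.4 + 3.6 + 3.0 = 15.1 kJ/mol.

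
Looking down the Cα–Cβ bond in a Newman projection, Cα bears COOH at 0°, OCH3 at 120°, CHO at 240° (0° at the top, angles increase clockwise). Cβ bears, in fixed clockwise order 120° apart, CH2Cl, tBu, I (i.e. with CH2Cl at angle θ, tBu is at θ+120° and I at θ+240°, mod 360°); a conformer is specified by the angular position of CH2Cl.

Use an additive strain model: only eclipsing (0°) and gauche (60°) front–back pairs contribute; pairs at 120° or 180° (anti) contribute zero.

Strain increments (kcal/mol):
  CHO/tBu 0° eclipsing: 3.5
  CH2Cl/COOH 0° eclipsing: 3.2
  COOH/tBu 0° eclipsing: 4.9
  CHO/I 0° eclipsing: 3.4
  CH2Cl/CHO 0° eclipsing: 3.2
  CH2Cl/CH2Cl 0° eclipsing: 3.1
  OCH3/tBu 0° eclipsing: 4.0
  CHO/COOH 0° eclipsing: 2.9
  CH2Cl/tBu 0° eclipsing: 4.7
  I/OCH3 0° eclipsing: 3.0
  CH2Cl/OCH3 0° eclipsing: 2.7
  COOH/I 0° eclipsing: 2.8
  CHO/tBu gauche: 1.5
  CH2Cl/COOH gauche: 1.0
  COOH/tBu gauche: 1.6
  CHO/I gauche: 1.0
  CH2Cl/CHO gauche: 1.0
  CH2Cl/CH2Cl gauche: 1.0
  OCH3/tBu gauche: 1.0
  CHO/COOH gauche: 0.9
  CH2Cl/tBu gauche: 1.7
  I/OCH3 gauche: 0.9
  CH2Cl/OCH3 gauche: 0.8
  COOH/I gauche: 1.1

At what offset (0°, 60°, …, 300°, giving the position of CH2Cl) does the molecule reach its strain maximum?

CH2Cl at 0° (eclipsed): COOH–CH2Cl eclipsed, OCH3–tBu eclipsed, CHO–I eclipsed; 3.2 + 4.0 + 3.4 = 10.6 kcal/mol.
CH2Cl at 60° (staggered): COOH–CH2Cl gauche, COOH–I gauche, OCH3–CH2Cl gauche, OCH3–tBu gauche, CHO–tBu gauche, CHO–I gauche; 1.0 + 1.1 + 0.8 + 1.0 + 1.5 + 1.0 = 6.4 kcal/mol.
CH2Cl at 120° (eclipsed): COOH–I eclipsed, OCH3–CH2Cl eclipsed, CHO–tBu eclipsed; 2.8 + 2.7 + 3.5 = 9.0 kcal/mol.
CH2Cl at 180° (staggered): COOH–tBu gauche, COOH–I gauche, OCH3–CH2Cl gauche, OCH3–I gauche, CHO–CH2Cl gauche, CHO–tBu gauche; 1.6 + 1.1 + 0.8 + 0.9 + 1.0 + 1.5 = 6.9 kcal/mol.
CH2Cl at 240° (eclipsed): COOH–tBu eclipsed, OCH3–I eclipsed, CHO–CH2Cl eclipsed; 4.9 + 3.0 + 3.2 = 11.1 kcal/mol.
CH2Cl at 300° (staggered): COOH–CH2Cl gauche, COOH–tBu gauche, OCH3–tBu gauche, OCH3–I gauche, CHO–CH2Cl gauche, CHO–I gauche; 1.0 + 1.6 + 1.0 + 0.9 + 1.0 + 1.0 = 6.5 kcal/mol.
The maximum (11.1 kcal/mol) occurs with CH2Cl at 240°.

240°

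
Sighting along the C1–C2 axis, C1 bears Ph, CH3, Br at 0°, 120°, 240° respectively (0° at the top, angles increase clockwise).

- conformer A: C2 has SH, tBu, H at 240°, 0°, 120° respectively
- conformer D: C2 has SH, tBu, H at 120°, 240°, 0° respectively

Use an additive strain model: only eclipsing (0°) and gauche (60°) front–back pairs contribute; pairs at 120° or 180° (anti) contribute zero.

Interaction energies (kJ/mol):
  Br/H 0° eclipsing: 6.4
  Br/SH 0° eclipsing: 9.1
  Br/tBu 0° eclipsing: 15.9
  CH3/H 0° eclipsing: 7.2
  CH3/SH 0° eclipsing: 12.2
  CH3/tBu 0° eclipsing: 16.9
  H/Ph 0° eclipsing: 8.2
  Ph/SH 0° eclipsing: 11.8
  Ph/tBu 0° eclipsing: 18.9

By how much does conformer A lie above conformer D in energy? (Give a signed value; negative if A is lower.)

-1.1 kJ/mol

A (eclipsed): Ph–tBu eclipsed, CH3–H eclipsed, Br–SH eclipsed; 18.9 + 7.2 + 9.1 = 35.2 kJ/mol.
D (eclipsed): Ph–H eclipsed, CH3–SH eclipsed, Br–tBu eclipsed; 8.2 + 12.2 + 15.9 = 36.3 kJ/mol.
E(A) − E(D) = 35.2 − 36.3 = -1.1 kJ/mol.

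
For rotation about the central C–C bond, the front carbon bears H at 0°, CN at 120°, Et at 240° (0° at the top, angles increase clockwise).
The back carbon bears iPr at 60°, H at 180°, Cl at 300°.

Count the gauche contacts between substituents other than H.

2

Non-H gauche pairs: CN(120°)/iPr(60°); Et(240°)/Cl(300°) — 2 interactions.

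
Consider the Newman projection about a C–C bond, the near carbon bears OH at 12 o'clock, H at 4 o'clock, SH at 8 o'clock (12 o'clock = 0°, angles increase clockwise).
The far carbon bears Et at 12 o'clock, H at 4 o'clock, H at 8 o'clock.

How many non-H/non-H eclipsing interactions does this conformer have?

Non-H eclipsing pairs: OH(0°)/Et(0°) — 1 interaction.

1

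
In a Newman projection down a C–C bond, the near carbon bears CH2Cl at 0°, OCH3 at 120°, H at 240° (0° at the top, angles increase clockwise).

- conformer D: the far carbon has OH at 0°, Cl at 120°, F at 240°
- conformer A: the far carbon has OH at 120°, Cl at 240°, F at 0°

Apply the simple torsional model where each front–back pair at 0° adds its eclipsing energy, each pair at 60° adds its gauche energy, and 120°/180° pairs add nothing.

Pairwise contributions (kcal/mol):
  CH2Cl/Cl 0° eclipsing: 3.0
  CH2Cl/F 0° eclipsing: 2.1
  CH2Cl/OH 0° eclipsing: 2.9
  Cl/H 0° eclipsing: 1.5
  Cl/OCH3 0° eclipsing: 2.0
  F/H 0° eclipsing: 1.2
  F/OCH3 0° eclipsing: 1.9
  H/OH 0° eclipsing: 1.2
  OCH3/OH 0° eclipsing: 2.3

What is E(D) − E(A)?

+0.2 kcal/mol

D (eclipsed): CH2Cl(0°)/OH(0°) eclipsed 2.9; OCH3(120°)/Cl(120°) eclipsed 2.0; H(240°)/F(240°) eclipsed 1.2 → 6.1 kcal/mol.
A (eclipsed): CH2Cl(0°)/F(0°) eclipsed 2.1; OCH3(120°)/OH(120°) eclipsed 2.3; H(240°)/Cl(240°) eclipsed 1.5 → 5.9 kcal/mol.
E(D) − E(A) = 6.1 − 5.9 = +0.2 kcal/mol.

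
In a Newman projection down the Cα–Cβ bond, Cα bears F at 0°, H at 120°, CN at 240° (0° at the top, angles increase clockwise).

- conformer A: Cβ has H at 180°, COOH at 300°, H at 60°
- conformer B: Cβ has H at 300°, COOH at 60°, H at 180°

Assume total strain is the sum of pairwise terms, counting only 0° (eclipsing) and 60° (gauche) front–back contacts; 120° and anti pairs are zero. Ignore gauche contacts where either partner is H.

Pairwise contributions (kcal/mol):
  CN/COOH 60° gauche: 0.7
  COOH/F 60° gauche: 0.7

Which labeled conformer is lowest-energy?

B

A (staggered): F(0°)/COOH(300°) gauche 0.7; CN(240°)/COOH(300°) gauche 0.7 → 1.4 kcal/mol.
B (staggered): F(0°)/COOH(60°) gauche 0.7 → 0.7 kcal/mol.
B has the lowest total (0.7 kcal/mol).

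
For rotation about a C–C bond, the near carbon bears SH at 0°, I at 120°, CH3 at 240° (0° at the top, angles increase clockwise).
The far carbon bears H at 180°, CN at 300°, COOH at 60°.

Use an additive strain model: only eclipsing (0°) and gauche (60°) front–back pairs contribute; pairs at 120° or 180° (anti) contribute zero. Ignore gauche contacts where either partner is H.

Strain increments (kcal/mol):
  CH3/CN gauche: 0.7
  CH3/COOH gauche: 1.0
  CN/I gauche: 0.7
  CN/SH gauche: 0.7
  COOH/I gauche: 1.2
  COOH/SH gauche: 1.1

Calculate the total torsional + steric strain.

This conformer (staggered): SH–CN gauche, SH–COOH gauche, I–COOH gauche, CH3–CN gauche; 0.7 + 1.1 + 1.2 + 0.7 = 3.7 kcal/mol.

3.7 kcal/mol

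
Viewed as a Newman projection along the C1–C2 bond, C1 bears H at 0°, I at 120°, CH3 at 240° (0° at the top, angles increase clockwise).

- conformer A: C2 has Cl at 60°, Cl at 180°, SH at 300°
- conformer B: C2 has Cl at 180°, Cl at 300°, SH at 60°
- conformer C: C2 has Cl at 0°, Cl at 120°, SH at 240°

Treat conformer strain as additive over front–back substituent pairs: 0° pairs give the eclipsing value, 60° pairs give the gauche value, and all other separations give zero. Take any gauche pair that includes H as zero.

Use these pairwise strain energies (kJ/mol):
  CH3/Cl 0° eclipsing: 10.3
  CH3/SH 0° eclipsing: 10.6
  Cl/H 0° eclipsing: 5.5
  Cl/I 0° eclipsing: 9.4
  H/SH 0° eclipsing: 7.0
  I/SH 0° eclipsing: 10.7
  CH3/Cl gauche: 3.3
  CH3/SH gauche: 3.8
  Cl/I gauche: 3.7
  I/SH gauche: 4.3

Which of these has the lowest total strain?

A

A is staggered. I at 120° is gauche with Cl at 60° (3.7); I at 120° is gauche with Cl at 180° (3.7); CH3 at 240° is gauche with Cl at 180° (3.3); CH3 at 240° is gauche with SH at 300° (3.8). Total 14.5 kJ/mol.
B is staggered. I at 120° is gauche with Cl at 180° (3.7); I at 120° is gauche with SH at 60° (4.3); CH3 at 240° is gauche with Cl at 180° (3.3); CH3 at 240° is gauche with Cl at 300° (3.3). Total 14.6 kJ/mol.
C is eclipsed. H at 0° is eclipsed with Cl at 0° (5.5); I at 120° is eclipsed with Cl at 120° (9.4); CH3 at 240° is eclipsed with SH at 240° (10.6). Total 25.5 kJ/mol.
A has the lowest total (14.5 kJ/mol).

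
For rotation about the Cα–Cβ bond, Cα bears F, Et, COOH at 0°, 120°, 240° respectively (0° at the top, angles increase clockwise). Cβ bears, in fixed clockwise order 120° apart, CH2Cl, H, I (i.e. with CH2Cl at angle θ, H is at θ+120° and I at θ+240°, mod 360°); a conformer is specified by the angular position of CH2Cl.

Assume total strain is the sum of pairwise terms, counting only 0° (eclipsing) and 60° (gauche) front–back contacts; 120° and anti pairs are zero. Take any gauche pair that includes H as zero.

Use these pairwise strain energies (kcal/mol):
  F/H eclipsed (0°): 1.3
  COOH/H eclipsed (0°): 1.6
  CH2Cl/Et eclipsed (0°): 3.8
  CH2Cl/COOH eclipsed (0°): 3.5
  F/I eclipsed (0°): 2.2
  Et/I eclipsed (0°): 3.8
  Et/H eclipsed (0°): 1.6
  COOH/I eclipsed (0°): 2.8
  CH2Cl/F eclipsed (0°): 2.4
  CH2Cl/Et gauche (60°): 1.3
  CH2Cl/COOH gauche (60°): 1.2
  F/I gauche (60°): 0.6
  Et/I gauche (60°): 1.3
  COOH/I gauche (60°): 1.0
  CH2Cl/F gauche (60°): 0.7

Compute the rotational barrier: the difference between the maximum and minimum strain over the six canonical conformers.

5.0 kcal/mol

CH2Cl at 0° (eclipsed): F–CH2Cl eclipsed, Et–H eclipsed, COOH–I eclipsed; 2.4 + 1.6 + 2.8 = 6.8 kcal/mol.
CH2Cl at 60° (staggered): F–CH2Cl gauche, F–I gauche, Et–CH2Cl gauche, COOH–I gauche; 0.7 + 0.6 + 1.3 + 1.0 = 3.6 kcal/mol.
CH2Cl at 120° (eclipsed): F–I eclipsed, Et–CH2Cl eclipsed, COOH–H eclipsed; 2.2 + 3.8 + 1.6 = 7.6 kcal/mol.
CH2Cl at 180° (staggered): F–I gauche, Et–CH2Cl gauche, Et–I gauche, COOH–CH2Cl gauche; 0.6 + 1.3 + 1.3 + 1.2 = 4.4 kcal/mol.
CH2Cl at 240° (eclipsed): F–H eclipsed, Et–I eclipsed, COOH–CH2Cl eclipsed; 1.3 + 3.8 + 3.5 = 8.6 kcal/mol.
CH2Cl at 300° (staggered): F–CH2Cl gauche, Et–I gauche, COOH–CH2Cl gauche, COOH–I gauche; 0.7 + 1.3 + 1.2 + 1.0 = 4.2 kcal/mol.
Max at 240° (8.6 kcal/mol), min at 60° (3.6 kcal/mol); barrier = 5.0 kcal/mol.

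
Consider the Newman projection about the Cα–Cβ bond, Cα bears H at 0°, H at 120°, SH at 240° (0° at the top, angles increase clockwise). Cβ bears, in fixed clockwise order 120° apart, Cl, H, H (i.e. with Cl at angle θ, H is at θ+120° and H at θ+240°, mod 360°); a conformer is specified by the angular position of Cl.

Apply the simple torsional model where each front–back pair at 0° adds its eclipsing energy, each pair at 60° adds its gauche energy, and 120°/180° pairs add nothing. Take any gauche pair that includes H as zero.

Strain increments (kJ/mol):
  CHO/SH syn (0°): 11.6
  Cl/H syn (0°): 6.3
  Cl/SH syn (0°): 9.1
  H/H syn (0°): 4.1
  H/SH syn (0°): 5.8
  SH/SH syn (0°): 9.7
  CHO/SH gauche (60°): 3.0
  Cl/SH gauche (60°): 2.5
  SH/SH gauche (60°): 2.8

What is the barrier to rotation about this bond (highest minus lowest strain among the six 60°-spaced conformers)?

Cl at 0° (eclipsed): H–Cl eclipsed, H–H eclipsed, SH–H eclipsed; 6.3 + 4.1 + 5.8 = 16.2 kJ/mol.
Cl at 60° (staggered): no non-H gauche contacts → 0.0 kJ/mol.
Cl at 120° (eclipsed): H–H eclipsed, H–Cl eclipsed, SH–H eclipsed; 4.1 + 6.3 + 5.8 = 16.2 kJ/mol.
Cl at 180° (staggered): SH–Cl gauche; 2.5 = 2.5 kJ/mol.
Cl at 240° (eclipsed): H–H eclipsed, H–H eclipsed, SH–Cl eclipsed; 4.1 + 4.1 + 9.1 = 17.3 kJ/mol.
Cl at 300° (staggered): SH–Cl gauche; 2.5 = 2.5 kJ/mol.
Max at 240° (17.3 kJ/mol), min at 60° (0.0 kJ/mol); barrier = 17.3 kJ/mol.

17.3 kJ/mol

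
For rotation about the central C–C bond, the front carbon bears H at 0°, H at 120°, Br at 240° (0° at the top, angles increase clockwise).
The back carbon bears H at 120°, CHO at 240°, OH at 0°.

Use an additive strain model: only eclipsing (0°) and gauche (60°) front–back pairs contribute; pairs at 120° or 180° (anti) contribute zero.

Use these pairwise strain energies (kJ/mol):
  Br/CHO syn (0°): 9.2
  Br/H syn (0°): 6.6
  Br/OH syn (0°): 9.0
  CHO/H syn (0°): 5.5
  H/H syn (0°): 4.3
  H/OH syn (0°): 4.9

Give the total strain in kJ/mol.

18.4 kJ/mol

This conformer (eclipsed): H(0°)/OH(0°) eclipsed 4.9; H(120°)/H(120°) eclipsed 4.3; Br(240°)/CHO(240°) eclipsed 9.2 → 18.4 kJ/mol.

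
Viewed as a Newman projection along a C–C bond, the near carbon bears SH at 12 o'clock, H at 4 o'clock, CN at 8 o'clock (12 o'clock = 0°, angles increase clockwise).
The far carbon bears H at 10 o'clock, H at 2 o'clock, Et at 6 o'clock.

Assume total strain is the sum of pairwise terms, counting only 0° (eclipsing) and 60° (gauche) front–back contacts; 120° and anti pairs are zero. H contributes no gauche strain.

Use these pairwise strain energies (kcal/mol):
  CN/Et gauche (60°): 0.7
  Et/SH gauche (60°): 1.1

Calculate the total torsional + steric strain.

This conformer (staggered): CN–Et gauche; 0.7 = 0.7 kcal/mol.

0.7 kcal/mol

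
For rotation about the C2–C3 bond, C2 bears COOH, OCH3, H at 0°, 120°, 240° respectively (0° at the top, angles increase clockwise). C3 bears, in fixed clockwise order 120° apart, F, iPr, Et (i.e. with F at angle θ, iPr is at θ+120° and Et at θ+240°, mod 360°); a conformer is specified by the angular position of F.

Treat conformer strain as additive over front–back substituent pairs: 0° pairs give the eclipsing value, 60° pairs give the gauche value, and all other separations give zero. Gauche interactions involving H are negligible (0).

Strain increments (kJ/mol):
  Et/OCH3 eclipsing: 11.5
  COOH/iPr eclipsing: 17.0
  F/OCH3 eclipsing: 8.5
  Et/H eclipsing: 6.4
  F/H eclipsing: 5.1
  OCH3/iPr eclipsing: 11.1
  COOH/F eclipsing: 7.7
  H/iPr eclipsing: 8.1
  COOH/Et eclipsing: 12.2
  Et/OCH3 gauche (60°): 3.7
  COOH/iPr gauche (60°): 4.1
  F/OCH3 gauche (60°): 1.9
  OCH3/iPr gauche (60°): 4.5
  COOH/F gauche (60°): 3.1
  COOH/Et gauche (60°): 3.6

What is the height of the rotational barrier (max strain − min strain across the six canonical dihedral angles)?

20.5 kJ/mol

F at 0° is eclipsed. COOH at 0° is eclipsed with F at 0° (7.7); OCH3 at 120° is eclipsed with iPr at 120° (11.1); H at 240° is eclipsed with Et at 240° (6.4). Total 25.2 kJ/mol.
F at 60° is staggered. COOH at 0° is gauche with F at 60° (3.1); COOH at 0° is gauche with Et at 300° (3.6); OCH3 at 120° is gauche with F at 60° (1.9); OCH3 at 120° is gauche with iPr at 180° (4.5). Total 13.1 kJ/mol.
F at 120° is eclipsed. COOH at 0° is eclipsed with Et at 0° (12.2); OCH3 at 120° is eclipsed with F at 120° (8.5); H at 240° is eclipsed with iPr at 240° (8.1). Total 28.8 kJ/mol.
F at 180° is staggered. COOH at 0° is gauche with iPr at 300° (4.1); COOH at 0° is gauche with Et at 60° (3.6); OCH3 at 120° is gauche with F at 180° (1.9); OCH3 at 120° is gauche with Et at 60° (3.7). Total 13.3 kJ/mol.
F at 240° is eclipsed. COOH at 0° is eclipsed with iPr at 0° (17.0); OCH3 at 120° is eclipsed with Et at 120° (11.5); H at 240° is eclipsed with F at 240° (5.1). Total 33.6 kJ/mol.
F at 300° is staggered. COOH at 0° is gauche with F at 300° (3.1); COOH at 0° is gauche with iPr at 60° (4.1); OCH3 at 120° is gauche with iPr at 60° (4.5); OCH3 at 120° is gauche with Et at 180° (3.7). Total 15.4 kJ/mol.
Max at 240° (33.6 kJ/mol), min at 60° (13.1 kJ/mol); barrier = 20.5 kJ/mol.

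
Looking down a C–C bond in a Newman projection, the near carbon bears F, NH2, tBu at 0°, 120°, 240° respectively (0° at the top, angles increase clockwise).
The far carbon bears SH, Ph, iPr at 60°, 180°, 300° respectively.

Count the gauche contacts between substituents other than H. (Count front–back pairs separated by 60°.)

Non-H gauche pairs: F(0°)/SH(60°); F(0°)/iPr(300°); NH2(120°)/SH(60°); NH2(120°)/Ph(180°); tBu(240°)/Ph(180°); tBu(240°)/iPr(300°) — 6 interactions.

6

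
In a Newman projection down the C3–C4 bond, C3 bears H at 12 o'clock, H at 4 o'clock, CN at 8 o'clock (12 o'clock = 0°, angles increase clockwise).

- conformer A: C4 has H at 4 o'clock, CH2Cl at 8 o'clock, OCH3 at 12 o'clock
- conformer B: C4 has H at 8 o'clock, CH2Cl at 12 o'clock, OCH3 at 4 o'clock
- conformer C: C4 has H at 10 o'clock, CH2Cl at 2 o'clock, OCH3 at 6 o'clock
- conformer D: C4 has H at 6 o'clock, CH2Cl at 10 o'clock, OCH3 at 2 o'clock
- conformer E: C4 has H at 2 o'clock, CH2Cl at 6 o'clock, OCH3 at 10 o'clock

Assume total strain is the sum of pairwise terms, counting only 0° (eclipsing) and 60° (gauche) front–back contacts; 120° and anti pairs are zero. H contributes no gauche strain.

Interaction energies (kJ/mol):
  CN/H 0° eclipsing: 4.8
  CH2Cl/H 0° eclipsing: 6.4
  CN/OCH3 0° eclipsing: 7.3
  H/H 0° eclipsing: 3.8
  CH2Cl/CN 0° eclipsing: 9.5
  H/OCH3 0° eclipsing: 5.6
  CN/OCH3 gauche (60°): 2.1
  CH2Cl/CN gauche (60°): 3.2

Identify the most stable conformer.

C

A (eclipsed): H–OCH3 eclipsed, H–H eclipsed, CN–CH2Cl eclipsed; 5.6 + 3.8 + 9.5 = 18.9 kJ/mol.
B (eclipsed): H–CH2Cl eclipsed, H–OCH3 eclipsed, CN–H eclipsed; 6.4 + 5.6 + 4.8 = 16.8 kJ/mol.
C (staggered): CN–OCH3 gauche; 2.1 = 2.1 kJ/mol.
D (staggered): CN–CH2Cl gauche; 3.2 = 3.2 kJ/mol.
E (staggered): CN–CH2Cl gauche, CN–OCH3 gauche; 3.2 + 2.1 = 5.3 kJ/mol.
C has the lowest total (2.1 kJ/mol).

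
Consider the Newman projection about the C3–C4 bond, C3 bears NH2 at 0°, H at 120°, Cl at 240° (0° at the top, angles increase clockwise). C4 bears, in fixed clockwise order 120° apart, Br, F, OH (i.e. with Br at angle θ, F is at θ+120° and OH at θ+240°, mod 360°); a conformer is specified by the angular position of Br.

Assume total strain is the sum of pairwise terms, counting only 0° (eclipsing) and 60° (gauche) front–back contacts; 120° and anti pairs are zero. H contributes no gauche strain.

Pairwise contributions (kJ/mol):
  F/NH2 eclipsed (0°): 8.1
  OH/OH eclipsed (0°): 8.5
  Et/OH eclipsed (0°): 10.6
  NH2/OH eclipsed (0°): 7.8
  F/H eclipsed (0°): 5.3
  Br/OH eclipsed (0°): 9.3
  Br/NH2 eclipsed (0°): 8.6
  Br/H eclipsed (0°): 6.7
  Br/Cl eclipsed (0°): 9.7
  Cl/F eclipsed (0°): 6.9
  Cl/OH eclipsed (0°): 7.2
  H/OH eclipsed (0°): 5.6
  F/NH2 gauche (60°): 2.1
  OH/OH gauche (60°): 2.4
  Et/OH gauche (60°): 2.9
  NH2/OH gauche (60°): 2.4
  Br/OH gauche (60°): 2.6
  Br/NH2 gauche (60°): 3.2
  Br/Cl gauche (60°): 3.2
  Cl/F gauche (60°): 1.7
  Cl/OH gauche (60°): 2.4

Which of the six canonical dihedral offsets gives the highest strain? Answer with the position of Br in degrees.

240°

Br at 0° (eclipsed): NH2(0°)/Br(0°) eclipsed 8.6; H(120°)/F(120°) eclipsed 5.3; Cl(240°)/OH(240°) eclipsed 7.2 → 21.1 kJ/mol.
Br at 60° (staggered): NH2(0°)/Br(60°) gauche 3.2; NH2(0°)/OH(300°) gauche 2.4; Cl(240°)/F(180°) gauche 1.7; Cl(240°)/OH(300°) gauche 2.4 → 9.7 kJ/mol.
Br at 120° (eclipsed): NH2(0°)/OH(0°) eclipsed 7.8; H(120°)/Br(120°) eclipsed 6.7; Cl(240°)/F(240°) eclipsed 6.9 → 21.4 kJ/mol.
Br at 180° (staggered): NH2(0°)/F(300°) gauche 2.1; NH2(0°)/OH(60°) gauche 2.4; Cl(240°)/Br(180°) gauche 3.2; Cl(240°)/F(300°) gauche 1.7 → 9.4 kJ/mol.
Br at 240° (eclipsed): NH2(0°)/F(0°) eclipsed 8.1; H(120°)/OH(120°) eclipsed 5.6; Cl(240°)/Br(240°) eclipsed 9.7 → 23.4 kJ/mol.
Br at 300° (staggered): NH2(0°)/Br(300°) gauche 3.2; NH2(0°)/F(60°) gauche 2.1; Cl(240°)/Br(300°) gauche 3.2; Cl(240°)/OH(180°) gauche 2.4 → 10.9 kJ/mol.
The maximum (23.4 kJ/mol) occurs with Br at 240°.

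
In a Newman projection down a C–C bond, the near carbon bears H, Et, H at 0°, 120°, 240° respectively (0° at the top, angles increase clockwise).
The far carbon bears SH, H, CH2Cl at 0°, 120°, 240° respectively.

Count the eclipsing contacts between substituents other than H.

0

Every eclipsing pair involves H, so the count is 0.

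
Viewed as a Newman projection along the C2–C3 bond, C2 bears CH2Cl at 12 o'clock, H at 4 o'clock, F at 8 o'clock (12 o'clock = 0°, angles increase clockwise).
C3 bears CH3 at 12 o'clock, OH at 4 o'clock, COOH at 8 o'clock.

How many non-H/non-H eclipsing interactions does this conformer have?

Non-H eclipsing pairs: CH2Cl(0°)/CH3(0°); F(240°)/COOH(240°) — 2 interactions.

2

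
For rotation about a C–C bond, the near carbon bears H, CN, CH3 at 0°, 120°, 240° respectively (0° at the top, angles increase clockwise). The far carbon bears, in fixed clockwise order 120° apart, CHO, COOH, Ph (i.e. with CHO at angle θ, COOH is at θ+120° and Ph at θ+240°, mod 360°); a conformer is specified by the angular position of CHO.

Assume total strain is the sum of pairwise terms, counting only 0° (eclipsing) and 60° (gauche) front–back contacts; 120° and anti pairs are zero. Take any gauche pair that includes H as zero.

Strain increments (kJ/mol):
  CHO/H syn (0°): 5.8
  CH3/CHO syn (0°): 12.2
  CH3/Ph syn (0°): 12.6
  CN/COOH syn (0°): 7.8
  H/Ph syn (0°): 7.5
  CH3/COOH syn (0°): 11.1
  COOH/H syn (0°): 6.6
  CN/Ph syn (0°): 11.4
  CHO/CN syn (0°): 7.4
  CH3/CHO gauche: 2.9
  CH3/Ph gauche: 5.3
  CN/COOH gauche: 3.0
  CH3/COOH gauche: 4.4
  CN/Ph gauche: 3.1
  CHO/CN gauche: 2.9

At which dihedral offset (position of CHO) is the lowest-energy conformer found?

CHO at 0° (eclipsed): H(0°)/CHO(0°) eclipsed 5.8; CN(120°)/COOH(120°) eclipsed 7.8; CH3(240°)/Ph(240°) eclipsed 12.6 → 26.2 kJ/mol.
CHO at 60° (staggered): CN(120°)/CHO(60°) gauche 2.9; CN(120°)/COOH(180°) gauche 3.0; CH3(240°)/COOH(180°) gauche 4.4; CH3(240°)/Ph(300°) gauche 5.3 → 15.6 kJ/mol.
CHO at 120° (eclipsed): H(0°)/Ph(0°) eclipsed 7.5; CN(120°)/CHO(120°) eclipsed 7.4; CH3(240°)/COOH(240°) eclipsed 11.1 → 26.0 kJ/mol.
CHO at 180° (staggered): CN(120°)/CHO(180°) gauche 2.9; CN(120°)/Ph(60°) gauche 3.1; CH3(240°)/CHO(180°) gauche 2.9; CH3(240°)/COOH(300°) gauche 4.4 → 13.3 kJ/mol.
CHO at 240° (eclipsed): H(0°)/COOH(0°) eclipsed 6.6; CN(120°)/Ph(120°) eclipsed 11.4; CH3(240°)/CHO(240°) eclipsed 12.2 → 30.2 kJ/mol.
CHO at 300° (staggered): CN(120°)/COOH(60°) gauche 3.0; CN(120°)/Ph(180°) gauche 3.1; CH3(240°)/CHO(300°) gauche 2.9; CH3(240°)/Ph(180°) gauche 5.3 → 14.3 kJ/mol.
The minimum (13.3 kJ/mol) occurs with CHO at 180°.

180°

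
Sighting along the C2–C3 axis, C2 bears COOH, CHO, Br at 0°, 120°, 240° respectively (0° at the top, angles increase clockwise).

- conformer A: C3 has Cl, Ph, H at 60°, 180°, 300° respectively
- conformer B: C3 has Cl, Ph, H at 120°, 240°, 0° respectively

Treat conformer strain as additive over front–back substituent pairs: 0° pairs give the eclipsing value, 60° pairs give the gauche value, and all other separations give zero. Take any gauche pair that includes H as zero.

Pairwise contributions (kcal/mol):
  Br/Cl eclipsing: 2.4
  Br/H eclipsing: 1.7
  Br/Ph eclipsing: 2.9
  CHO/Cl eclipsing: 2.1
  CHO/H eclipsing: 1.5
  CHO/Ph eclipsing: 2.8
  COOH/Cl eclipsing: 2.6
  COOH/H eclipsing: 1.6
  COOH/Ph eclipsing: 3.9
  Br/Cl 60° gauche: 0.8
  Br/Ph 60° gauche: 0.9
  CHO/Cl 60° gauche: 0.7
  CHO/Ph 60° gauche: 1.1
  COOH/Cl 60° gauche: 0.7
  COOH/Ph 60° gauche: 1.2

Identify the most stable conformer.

A

A (staggered): COOH–Cl gauche, CHO–Cl gauche, CHO–Ph gauche, Br–Ph gauche; 0.7 + 0.7 + 1.1 + 0.9 = 3.4 kcal/mol.
B (eclipsed): COOH–H eclipsed, CHO–Cl eclipsed, Br–Ph eclipsed; 1.6 + 2.1 + 2.9 = 6.6 kcal/mol.
A has the lowest total (3.4 kcal/mol).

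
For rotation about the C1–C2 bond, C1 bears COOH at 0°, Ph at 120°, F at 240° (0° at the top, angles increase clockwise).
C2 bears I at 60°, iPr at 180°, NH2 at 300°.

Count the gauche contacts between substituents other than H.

Non-H gauche pairs: COOH(0°)/I(60°); COOH(0°)/NH2(300°); Ph(120°)/I(60°); Ph(120°)/iPr(180°); F(240°)/iPr(180°); F(240°)/NH2(300°) — 6 interactions.

6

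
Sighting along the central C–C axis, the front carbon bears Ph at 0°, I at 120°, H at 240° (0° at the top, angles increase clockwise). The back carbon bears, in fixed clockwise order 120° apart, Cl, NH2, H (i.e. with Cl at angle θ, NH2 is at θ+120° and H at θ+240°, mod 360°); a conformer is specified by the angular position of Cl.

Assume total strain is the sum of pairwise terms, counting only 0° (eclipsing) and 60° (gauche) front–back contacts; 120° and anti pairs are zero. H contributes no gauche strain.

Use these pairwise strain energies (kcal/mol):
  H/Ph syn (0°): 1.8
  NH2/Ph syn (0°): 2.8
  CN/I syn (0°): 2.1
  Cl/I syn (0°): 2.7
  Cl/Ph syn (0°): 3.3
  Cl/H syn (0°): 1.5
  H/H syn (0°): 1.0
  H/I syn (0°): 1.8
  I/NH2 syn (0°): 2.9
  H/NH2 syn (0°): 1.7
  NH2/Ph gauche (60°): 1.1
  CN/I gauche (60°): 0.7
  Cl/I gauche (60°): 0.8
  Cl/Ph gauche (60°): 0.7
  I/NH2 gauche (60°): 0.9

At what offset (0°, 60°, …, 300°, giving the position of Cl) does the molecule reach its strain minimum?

Cl at 0° (eclipsed): Ph–Cl eclipsed, I–NH2 eclipsed, H–H eclipsed; 3.3 + 2.9 + 1.0 = 7.2 kcal/mol.
Cl at 60° (staggered): Ph–Cl gauche, I–Cl gauche, I–NH2 gauche; 0.7 + 0.8 + 0.9 = 2.4 kcal/mol.
Cl at 120° (eclipsed): Ph–H eclipsed, I–Cl eclipsed, H–NH2 eclipsed; 1.8 + 2.7 + 1.7 = 6.2 kcal/mol.
Cl at 180° (staggered): Ph–NH2 gauche, I–Cl gauche; 1.1 + 0.8 = 1.9 kcal/mol.
Cl at 240° (eclipsed): Ph–NH2 eclipsed, I–H eclipsed, H–Cl eclipsed; 2.8 + 1.8 + 1.5 = 6.1 kcal/mol.
Cl at 300° (staggered): Ph–Cl gauche, Ph–NH2 gauche, I–NH2 gauche; 0.7 + 1.1 + 0.9 = 2.7 kcal/mol.
The minimum (1.9 kcal/mol) occurs with Cl at 180°.

180°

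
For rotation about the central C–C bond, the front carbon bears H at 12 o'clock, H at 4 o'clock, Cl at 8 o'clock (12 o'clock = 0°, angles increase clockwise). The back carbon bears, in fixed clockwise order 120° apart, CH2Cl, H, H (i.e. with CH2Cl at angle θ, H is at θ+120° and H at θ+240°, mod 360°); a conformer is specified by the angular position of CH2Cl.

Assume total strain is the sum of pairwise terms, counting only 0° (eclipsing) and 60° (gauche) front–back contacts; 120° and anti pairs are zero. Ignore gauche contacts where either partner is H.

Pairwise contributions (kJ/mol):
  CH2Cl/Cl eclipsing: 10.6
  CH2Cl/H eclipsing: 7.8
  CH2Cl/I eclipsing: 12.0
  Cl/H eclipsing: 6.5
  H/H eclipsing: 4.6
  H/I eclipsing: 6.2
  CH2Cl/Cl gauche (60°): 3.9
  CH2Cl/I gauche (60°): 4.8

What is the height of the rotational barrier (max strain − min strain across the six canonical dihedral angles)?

CH2Cl at 0° (eclipsed): H–CH2Cl eclipsed, H–H eclipsed, Cl–H eclipsed; 7.8 + 4.6 + 6.5 = 18.9 kJ/mol.
CH2Cl at 60° (staggered): no non-H gauche contacts → 0.0 kJ/mol.
CH2Cl at 120° (eclipsed): H–H eclipsed, H–CH2Cl eclipsed, Cl–H eclipsed; 4.6 + 7.8 + 6.5 = 18.9 kJ/mol.
CH2Cl at 180° (staggered): Cl–CH2Cl gauche; 3.9 = 3.9 kJ/mol.
CH2Cl at 240° (eclipsed): H–H eclipsed, H–H eclipsed, Cl–CH2Cl eclipsed; 4.6 + 4.6 + 10.6 = 19.8 kJ/mol.
CH2Cl at 300° (staggered): Cl–CH2Cl gauche; 3.9 = 3.9 kJ/mol.
Max at 240° (19.8 kJ/mol), min at 60° (0.0 kJ/mol); barrier = 19.8 kJ/mol.

19.8 kJ/mol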